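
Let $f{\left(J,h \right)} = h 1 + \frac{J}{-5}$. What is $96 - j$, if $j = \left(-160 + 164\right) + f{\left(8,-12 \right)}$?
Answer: $\frac{528}{5} \approx 105.6$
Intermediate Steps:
$f{\left(J,h \right)} = h - \frac{J}{5}$ ($f{\left(J,h \right)} = h + J \left(- \frac{1}{5}\right) = h - \frac{J}{5}$)
$j = - \frac{48}{5}$ ($j = \left(-160 + 164\right) - \frac{68}{5} = 4 - \frac{68}{5} = - \frac{48}{5} \approx -9.6$)
$96 - j = 96 - - \frac{48}{5} = 96 + \frac{48}{5} = \frac{528}{5}$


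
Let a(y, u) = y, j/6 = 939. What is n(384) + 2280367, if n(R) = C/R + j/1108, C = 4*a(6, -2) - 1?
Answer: 242558624291/106368 ≈ 2.2804e+6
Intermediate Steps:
j = 5634 (j = 6*939 = 5634)
C = 23 (C = 4*6 - 1 = 24 - 1 = 23)
n(R) = 2817/554 + 23/R (n(R) = 23/R + 5634/1108 = 23/R + 5634*(1/1108) = 23/R + 2817/554 = 2817/554 + 23/R)
n(384) + 2280367 = (2817/554 + 23/384) + 2280367 = 547235/106368 + 2280367 = 242558624291/106368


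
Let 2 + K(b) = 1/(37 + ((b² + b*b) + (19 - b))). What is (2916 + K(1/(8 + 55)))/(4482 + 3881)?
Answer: 647503511/1858283689 ≈ 0.34844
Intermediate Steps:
K(b) = -2 + 1/(56 - b + 2*b²) (K(b) = -2 + 1/(37 + ((b² + b*b) + (19 - b))) = -2 + 1/(37 + ((b² + b²) + (19 - b))) = -2 + 1/(37 + (2*b² + (19 - b))) = -2 + 1/(37 + (19 - b + 2*b²)) = -2 + 1/(56 - b + 2*b²))
(2916 + K(1/(8 + 55)))/(4482 + 3881) = (2916 + (-111 - 4/(8 + 55)² + 2/(8 + 55))/(56 - 1/(8 + 55) + 2*(1/(8 + 55))²))/(4482 + 3881) = (2916 + (-111 - 4*(1/63)² + 2/63)/(56 - 1/63 + 2*(1/63)²))/8363 = (2916 + (-111 - 4*(1/63)² + 2*(1/63))/(56 - 1*1/63 + 2*(1/63)²))*(1/8363) = (2916 + (-111 - 4*1/3969 + 2/63)/(56 - 1/63 + 2*(1/3969)))*(1/8363) = (2916 + (-111 - 4/3969 + 2/63)/(56 - 1/63 + 2/3969))*(1/8363) = (2916 - 440437/3969/(222203/3969))*(1/8363) = (2916 + (3969/222203)*(-440437/3969))*(1/8363) = (2916 - 440437/222203)*(1/8363) = (647503511/222203)*(1/8363) = 647503511/1858283689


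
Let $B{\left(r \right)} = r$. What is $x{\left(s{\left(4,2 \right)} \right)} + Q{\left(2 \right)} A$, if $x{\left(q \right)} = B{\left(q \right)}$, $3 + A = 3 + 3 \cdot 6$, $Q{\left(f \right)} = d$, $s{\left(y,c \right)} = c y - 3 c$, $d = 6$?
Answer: $110$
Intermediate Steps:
$s{\left(y,c \right)} = - 3 c + c y$
$Q{\left(f \right)} = 6$
$A = 18$ ($A = -3 + \left(3 + 3 \cdot 6\right) = -3 + \left(3 + 18\right) = -3 + 21 = 18$)
$x{\left(q \right)} = q$
$x{\left(s{\left(4,2 \right)} \right)} + Q{\left(2 \right)} A = 2 \left(-3 + 4\right) + 6 \cdot 18 = 2 \cdot 1 + 108 = 2 + 108 = 110$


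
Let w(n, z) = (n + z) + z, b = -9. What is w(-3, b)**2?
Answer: 441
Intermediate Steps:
w(n, z) = n + 2*z
w(-3, b)**2 = (-3 + 2*(-9))**2 = (-3 - 18)**2 = (-21)**2 = 441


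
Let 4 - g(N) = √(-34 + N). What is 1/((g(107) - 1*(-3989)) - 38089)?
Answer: -34096/1162537143 + √73/1162537143 ≈ -2.9322e-5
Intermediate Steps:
g(N) = 4 - √(-34 + N)
1/((g(107) - 1*(-3989)) - 38089) = 1/(((4 - √(-34 + 107)) - 1*(-3989)) - 38089) = 1/(((4 - √73) + 3989) - 38089) = 1/((3993 - √73) - 38089) = 1/(-34096 - √73)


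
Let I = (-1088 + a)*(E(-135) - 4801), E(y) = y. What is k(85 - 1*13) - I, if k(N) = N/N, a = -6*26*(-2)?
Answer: -3830335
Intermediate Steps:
a = 312 (a = -156*(-2) = 312)
k(N) = 1
I = 3830336 (I = (-1088 + 312)*(-135 - 4801) = -776*(-4936) = 3830336)
k(85 - 1*13) - I = 1 - 1*3830336 = 1 - 3830336 = -3830335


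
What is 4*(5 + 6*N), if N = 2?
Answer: 68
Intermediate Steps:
4*(5 + 6*N) = 4*(5 + 6*2) = 4*(5 + 12) = 4*17 = 68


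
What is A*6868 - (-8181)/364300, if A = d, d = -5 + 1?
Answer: -10008041419/364300 ≈ -27472.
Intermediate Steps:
d = -4
A = -4
A*6868 - (-8181)/364300 = -4*6868 - (-8181)/364300 = -27472 - (-8181)/364300 = -27472 - 1*(-8181/364300) = -27472 + 8181/364300 = -10008041419/364300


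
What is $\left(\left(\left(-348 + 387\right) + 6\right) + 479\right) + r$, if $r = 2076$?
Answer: $2600$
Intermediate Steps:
$\left(\left(\left(-348 + 387\right) + 6\right) + 479\right) + r = \left(\left(\left(-348 + 387\right) + 6\right) + 479\right) + 2076 = \left(\left(39 + 6\right) + 479\right) + 2076 = \left(45 + 479\right) + 2076 = 524 + 2076 = 2600$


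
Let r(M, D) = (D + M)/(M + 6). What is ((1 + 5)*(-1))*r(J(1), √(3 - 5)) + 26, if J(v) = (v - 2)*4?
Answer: 38 - 3*I*√2 ≈ 38.0 - 4.2426*I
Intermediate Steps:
J(v) = -8 + 4*v (J(v) = (-2 + v)*4 = -8 + 4*v)
r(M, D) = (D + M)/(6 + M)
((1 + 5)*(-1))*r(J(1), √(3 - 5)) + 26 = ((1 + 5)*(-1))*((√(3 - 5) + (-8 + 4*1))/(6 + (-8 + 4*1))) + 26 = (6*(-1))*((√(-2) + (-8 + 4))/(6 + (-8 + 4))) + 26 = -6*(I*√2 - 4)/(6 - 4) + 26 = -6*(-4 + I*√2)/2 + 26 = -3*(-4 + I*√2) + 26 = -6*(-2 + I*√2/2) + 26 = (12 - 3*I*√2) + 26 = 38 - 3*I*√2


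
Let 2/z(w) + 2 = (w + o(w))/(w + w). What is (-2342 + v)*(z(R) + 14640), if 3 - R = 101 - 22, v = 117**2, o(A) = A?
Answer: 166097386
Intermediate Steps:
v = 13689
R = -76 (R = 3 - (101 - 22) = 3 - 1*79 = 3 - 79 = -76)
z(w) = -2 (z(w) = 2/(-2 + (w + w)/(w + w)) = 2/(-2 + (2*w)/((2*w))) = 2/(-2 + (2*w)*(1/(2*w))) = 2/(-2 + 1) = 2/(-1) = 2*(-1) = -2)
(-2342 + v)*(z(R) + 14640) = (-2342 + 13689)*(-2 + 14640) = 11347*14638 = 166097386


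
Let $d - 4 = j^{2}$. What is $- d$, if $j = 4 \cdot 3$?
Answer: $-148$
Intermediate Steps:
$j = 12$
$d = 148$ ($d = 4 + 12^{2} = 4 + 144 = 148$)
$- d = \left(-1\right) 148 = -148$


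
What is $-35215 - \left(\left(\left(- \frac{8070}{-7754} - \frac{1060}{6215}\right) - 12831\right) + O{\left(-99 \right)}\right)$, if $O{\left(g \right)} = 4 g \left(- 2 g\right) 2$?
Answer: $\frac{647838536371}{4819111} \approx 1.3443 \cdot 10^{5}$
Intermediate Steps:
$O{\left(g \right)} = - 16 g^{2}$ ($O{\left(g \right)} = - 8 g^{2} \cdot 2 = - 16 g^{2}$)
$-35215 - \left(\left(\left(- \frac{8070}{-7754} - \frac{1060}{6215}\right) - 12831\right) + O{\left(-99 \right)}\right) = -35215 - \left(\left(\left(- \frac{8070}{-7754} - \frac{1060}{6215}\right) - 12831\right) - 16 \left(-99\right)^{2}\right) = -35215 - \left(\left(\left(\left(-8070\right) \left(- \frac{1}{7754}\right) - \frac{212}{1243}\right) - 12831\right) - 156816\right) = -35215 - \left(\left(\left(\frac{4035}{3877} - \frac{212}{1243}\right) - 12831\right) - 156816\right) = -35215 - \left(\left(\frac{4193581}{4819111} - 12831\right) - 156816\right) = -35215 - \left(- \frac{61829819660}{4819111} - 156816\right) = -35215 - - \frac{817543530236}{4819111} = -35215 + \frac{817543530236}{4819111} = \frac{647838536371}{4819111}$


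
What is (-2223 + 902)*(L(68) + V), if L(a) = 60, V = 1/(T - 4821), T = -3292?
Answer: -643035059/8113 ≈ -79260.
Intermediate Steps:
V = -1/8113 (V = 1/(-3292 - 4821) = 1/(-8113) = -1/8113 ≈ -0.00012326)
(-2223 + 902)*(L(68) + V) = (-2223 + 902)*(60 - 1/8113) = -1321*486779/8113 = -643035059/8113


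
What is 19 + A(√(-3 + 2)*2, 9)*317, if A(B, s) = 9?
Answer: 2872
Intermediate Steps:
19 + A(√(-3 + 2)*2, 9)*317 = 19 + 9*317 = 19 + 2853 = 2872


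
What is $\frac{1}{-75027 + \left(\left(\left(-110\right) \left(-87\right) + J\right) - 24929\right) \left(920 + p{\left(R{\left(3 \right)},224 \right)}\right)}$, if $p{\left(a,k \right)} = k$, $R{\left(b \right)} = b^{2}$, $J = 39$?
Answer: $- \frac{1}{17601107} \approx -5.6815 \cdot 10^{-8}$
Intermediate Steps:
$\frac{1}{-75027 + \left(\left(\left(-110\right) \left(-87\right) + J\right) - 24929\right) \left(920 + p{\left(R{\left(3 \right)},224 \right)}\right)} = \frac{1}{-75027 + \left(\left(\left(-110\right) \left(-87\right) + 39\right) - 24929\right) \left(920 + 224\right)} = \frac{1}{-75027 + \left(\left(9570 + 39\right) - 24929\right) 1144} = \frac{1}{-75027 + \left(9609 - 24929\right) 1144} = \frac{1}{-75027 - 17526080} = \frac{1}{-17601107} = - \frac{1}{17601107}$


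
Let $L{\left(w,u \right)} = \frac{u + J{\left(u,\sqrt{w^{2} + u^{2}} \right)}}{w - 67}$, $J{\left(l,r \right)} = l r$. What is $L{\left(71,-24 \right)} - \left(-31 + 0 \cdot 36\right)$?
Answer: $25 - 6 \sqrt{5617} \approx -424.68$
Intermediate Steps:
$L{\left(w,u \right)} = \frac{u + u \sqrt{u^{2} + w^{2}}}{-67 + w}$ ($L{\left(w,u \right)} = \frac{u + u \sqrt{w^{2} + u^{2}}}{w - 67} = \frac{u + u \sqrt{u^{2} + w^{2}}}{-67 + w}$)
$L{\left(71,-24 \right)} - \left(-31 + 0 \cdot 36\right) = - \frac{24 \left(1 + \sqrt{\left(-24\right)^{2} + 71^{2}}\right)}{-67 + 71} - \left(-31 + 0 \cdot 36\right) = - \frac{24 \left(1 + \sqrt{576 + 5041}\right)}{4} - \left(-31 + 0\right) = \left(-24\right) \frac{1}{4} \left(1 + \sqrt{5617}\right) - -31 = \left(-6 - 6 \sqrt{5617}\right) + 31 = 25 - 6 \sqrt{5617}$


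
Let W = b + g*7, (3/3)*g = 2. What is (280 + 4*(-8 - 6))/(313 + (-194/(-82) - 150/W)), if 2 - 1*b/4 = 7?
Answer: 9184/13955 ≈ 0.65812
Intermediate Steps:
b = -20 (b = 8 - 4*7 = 8 - 28 = -20)
g = 2
W = -6 (W = -20 + 2*7 = -20 + 14 = -6)
(280 + 4*(-8 - 6))/(313 + (-194/(-82) - 150/W)) = (280 + 4*(-8 - 6))/(313 + (-194/(-82) - 150/(-6))) = (280 + 4*(-14))/(313 + (-194*(-1/82) - 150*(-⅙))) = (280 - 56)/(313 + (97/41 + 25)) = 224/(313 + 1122/41) = 224/(13955/41) = 224*(41/13955) = 9184/13955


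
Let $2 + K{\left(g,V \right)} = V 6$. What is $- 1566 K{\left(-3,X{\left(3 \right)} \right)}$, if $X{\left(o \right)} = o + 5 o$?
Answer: $-165996$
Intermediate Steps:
$X{\left(o \right)} = 6 o$
$K{\left(g,V \right)} = -2 + 6 V$ ($K{\left(g,V \right)} = -2 + V 6 = -2 + 6 V$)
$- 1566 K{\left(-3,X{\left(3 \right)} \right)} = - 1566 \left(-2 + 6 \cdot 6 \cdot 3\right) = - 1566 \left(-2 + 6 \cdot 18\right) = - 1566 \left(-2 + 108\right) = \left(-1566\right) 106 = -165996$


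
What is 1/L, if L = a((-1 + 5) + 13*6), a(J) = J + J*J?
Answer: 1/6806 ≈ 0.00014693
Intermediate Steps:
a(J) = J + J²
L = 6806 (L = ((-1 + 5) + 13*6)*(1 + ((-1 + 5) + 13*6)) = (4 + 78)*(1 + (4 + 78)) = 82*(1 + 82) = 82*83 = 6806)
1/L = 1/6806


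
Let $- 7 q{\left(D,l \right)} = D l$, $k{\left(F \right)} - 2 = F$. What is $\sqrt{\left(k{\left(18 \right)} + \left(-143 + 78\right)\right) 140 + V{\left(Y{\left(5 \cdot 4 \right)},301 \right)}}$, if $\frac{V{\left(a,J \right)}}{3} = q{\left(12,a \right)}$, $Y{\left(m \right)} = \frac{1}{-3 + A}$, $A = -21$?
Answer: $\frac{i \sqrt{1234758}}{14} \approx 79.371 i$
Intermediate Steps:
$k{\left(F \right)} = 2 + F$
$Y{\left(m \right)} = - \frac{1}{24}$ ($Y{\left(m \right)} = \frac{1}{-3 - 21} = \frac{1}{-24} = - \frac{1}{24}$)
$q{\left(D,l \right)} = - \frac{D l}{7}$
$V{\left(a,J \right)} = - \frac{36 a}{7}$ ($V{\left(a,J \right)} = 3 \left(\left(- \frac{1}{7}\right) 12 a\right) = 3 \left(- \frac{12 a}{7}\right) = - \frac{36 a}{7}$)
$\sqrt{\left(k{\left(18 \right)} + \left(-143 + 78\right)\right) 140 + V{\left(Y{\left(5 \cdot 4 \right)},301 \right)}} = \sqrt{\left(\left(2 + 18\right) + \left(-143 + 78\right)\right) 140 - - \frac{3}{14}} = \sqrt{\left(20 - 65\right) 140 + \frac{3}{14}} = \sqrt{\left(-45\right) 140 + \frac{3}{14}} = \sqrt{-6300 + \frac{3}{14}} = \sqrt{- \frac{88197}{14}} = \frac{i \sqrt{1234758}}{14}$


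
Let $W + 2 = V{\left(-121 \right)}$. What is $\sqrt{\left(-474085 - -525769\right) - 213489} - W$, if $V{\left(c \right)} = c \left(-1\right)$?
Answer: $-119 + i \sqrt{161805} \approx -119.0 + 402.25 i$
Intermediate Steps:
$V{\left(c \right)} = - c$
$W = 119$ ($W = -2 - -121 = -2 + 121 = 119$)
$\sqrt{\left(-474085 - -525769\right) - 213489} - W = \sqrt{\left(-474085 - -525769\right) - 213489} - 119 = \sqrt{\left(-474085 + 525769\right) - 213489} - 119 = \sqrt{51684 - 213489} - 119 = \sqrt{-161805} - 119 = i \sqrt{161805} - 119 = -119 + i \sqrt{161805}$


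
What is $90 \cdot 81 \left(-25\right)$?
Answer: $-182250$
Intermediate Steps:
$90 \cdot 81 \left(-25\right) = 7290 \left(-25\right) = -182250$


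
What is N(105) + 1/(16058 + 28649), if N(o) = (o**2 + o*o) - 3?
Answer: 985655230/44707 ≈ 22047.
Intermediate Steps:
N(o) = -3 + 2*o**2 (N(o) = (o**2 + o**2) - 3 = 2*o**2 - 3 = -3 + 2*o**2)
N(105) + 1/(16058 + 28649) = (-3 + 2*105**2) + 1/(16058 + 28649) = (-3 + 2*11025) + 1/44707 = (-3 + 22050) + 1/44707 = 22047 + 1/44707 = 985655230/44707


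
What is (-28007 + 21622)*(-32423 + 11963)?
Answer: 130637100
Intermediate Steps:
(-28007 + 21622)*(-32423 + 11963) = -6385*(-20460) = 130637100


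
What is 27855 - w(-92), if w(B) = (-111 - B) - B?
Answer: 27782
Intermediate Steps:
w(B) = -111 - 2*B
27855 - w(-92) = 27855 - (-111 - 2*(-92)) = 27855 - (-111 + 184) = 27855 - 1*73 = 27855 - 73 = 27782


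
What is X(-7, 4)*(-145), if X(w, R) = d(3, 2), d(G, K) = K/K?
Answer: -145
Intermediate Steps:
d(G, K) = 1
X(w, R) = 1
X(-7, 4)*(-145) = 1*(-145) = -145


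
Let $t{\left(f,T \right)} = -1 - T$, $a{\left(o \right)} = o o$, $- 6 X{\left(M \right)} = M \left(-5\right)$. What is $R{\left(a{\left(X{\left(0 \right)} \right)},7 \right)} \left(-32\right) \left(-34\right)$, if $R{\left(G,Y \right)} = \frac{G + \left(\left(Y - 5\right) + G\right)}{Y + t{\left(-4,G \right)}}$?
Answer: $\frac{1088}{3} \approx 362.67$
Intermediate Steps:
$X{\left(M \right)} = \frac{5 M}{6}$ ($X{\left(M \right)} = - \frac{M \left(-5\right)}{6} = - \frac{\left(-5\right) M}{6} = \frac{5 M}{6}$)
$a{\left(o \right)} = o^{2}$
$R{\left(G,Y \right)} = \frac{-5 + Y + 2 G}{-1 + Y - G}$ ($R{\left(G,Y \right)} = \frac{G + \left(\left(Y - 5\right) + G\right)}{Y - \left(1 + G\right)} = \frac{G + \left(\left(-5 + Y\right) + G\right)}{-1 + Y - G} = \frac{G + \left(-5 + G + Y\right)}{-1 + Y - G} = \frac{-5 + Y + 2 G}{-1 + Y - G}$)
$R{\left(a{\left(X{\left(0 \right)} \right)},7 \right)} \left(-32\right) \left(-34\right) = \frac{5 - 7 - 2 \left(\frac{5}{6} \cdot 0\right)^{2}}{1 + \left(\frac{5}{6} \cdot 0\right)^{2} - 7} \left(-32\right) \left(-34\right) = \frac{5 - 7 - 2 \cdot 0^{2}}{1 + 0^{2} - 7} \left(-32\right) \left(-34\right) = \frac{5 - 7 - 0}{1 + 0 - 7} \left(-32\right) \left(-34\right) = \frac{5 - 7 + 0}{-6} \left(-32\right) \left(-34\right) = \left(- \frac{1}{6}\right) \left(-2\right) \left(-32\right) \left(-34\right) = \frac{1}{3} \left(-32\right) \left(-34\right) = \left(- \frac{32}{3}\right) \left(-34\right) = \frac{1088}{3}$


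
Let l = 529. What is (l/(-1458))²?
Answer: 279841/2125764 ≈ 0.13164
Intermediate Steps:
(l/(-1458))² = (529/(-1458))² = (529*(-1/1458))² = (-529/1458)² = 279841/2125764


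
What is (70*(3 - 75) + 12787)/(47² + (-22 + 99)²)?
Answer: 7747/8138 ≈ 0.95195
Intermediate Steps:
(70*(3 - 75) + 12787)/(47² + (-22 + 99)²) = (70*(-72) + 12787)/(2209 + 77²) = (-5040 + 12787)/(2209 + 5929) = 7747/8138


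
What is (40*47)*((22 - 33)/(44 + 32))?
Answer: -5170/19 ≈ -272.11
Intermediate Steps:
(40*47)*((22 - 33)/(44 + 32)) = 1880*(-11/76) = -5170/19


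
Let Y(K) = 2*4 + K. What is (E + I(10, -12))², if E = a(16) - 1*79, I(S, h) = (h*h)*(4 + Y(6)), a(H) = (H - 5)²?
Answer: 6937956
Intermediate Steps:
Y(K) = 8 + K
a(H) = (-5 + H)²
I(S, h) = 18*h² (I(S, h) = (h*h)*(4 + (8 + 6)) = h²*(4 + 14) = h²*18 = 18*h²)
E = 42 (E = (-5 + 16)² - 1*79 = 11² - 79 = 121 - 79 = 42)
(E + I(10, -12))² = (42 + 18*(-12)²)² = (42 + 18*144)² = (42 + 2592)² = 2634² = 6937956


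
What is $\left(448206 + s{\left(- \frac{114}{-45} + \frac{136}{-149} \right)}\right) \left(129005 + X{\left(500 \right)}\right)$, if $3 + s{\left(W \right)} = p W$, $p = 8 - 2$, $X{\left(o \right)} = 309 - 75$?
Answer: $\frac{43155290307481}{745} \approx 5.7927 \cdot 10^{10}$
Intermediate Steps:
$X{\left(o \right)} = 234$
$p = 6$ ($p = 8 - 2 = 6$)
$s{\left(W \right)} = -3 + 6 W$
$\left(448206 + s{\left(- \frac{114}{-45} + \frac{136}{-149} \right)}\right) \left(129005 + X{\left(500 \right)}\right) = \left(448206 - \left(3 - 6 \left(- \frac{114}{-45} + \frac{136}{-149}\right)\right)\right) \left(129005 + 234\right) = \left(448206 - \left(3 - 6 \left(\left(-114\right) \left(- \frac{1}{45}\right) + 136 \left(- \frac{1}{149}\right)\right)\right)\right) 129239 = \left(448206 - \left(3 - 6 \left(\frac{38}{15} - \frac{136}{149}\right)\right)\right) 129239 = \left(448206 + \left(-3 + 6 \cdot \frac{3622}{2235}\right)\right) 129239 = \left(448206 + \left(-3 + \frac{7244}{745}\right)\right) 129239 = \left(448206 + \frac{5009}{745}\right) 129239 = \frac{333918479}{745} \cdot 129239 = \frac{43155290307481}{745}$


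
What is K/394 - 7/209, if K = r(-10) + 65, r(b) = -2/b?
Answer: 27172/205865 ≈ 0.13199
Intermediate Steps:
K = 326/5 (K = -2/(-10) + 65 = -2*(-⅒) + 65 = ⅕ + 65 = 326/5 ≈ 65.200)
K/394 - 7/209 = (326/5)/394 - 7/209 = (326/5)*(1/394) - 7*1/209 = 163/985 - 7/209 = 27172/205865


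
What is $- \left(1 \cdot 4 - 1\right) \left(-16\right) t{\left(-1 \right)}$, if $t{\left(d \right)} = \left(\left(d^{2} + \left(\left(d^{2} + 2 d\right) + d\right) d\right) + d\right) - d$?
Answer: $144$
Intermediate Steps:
$t{\left(d \right)} = d^{2} + d \left(d^{2} + 3 d\right)$ ($t{\left(d \right)} = \left(\left(d^{2} + \left(d^{2} + 3 d\right) d\right) + d\right) - d = \left(\left(d^{2} + d \left(d^{2} + 3 d\right)\right) + d\right) - d = \left(d + d^{2} + d \left(d^{2} + 3 d\right)\right) - d = d^{2} + d \left(d^{2} + 3 d\right)$)
$- \left(1 \cdot 4 - 1\right) \left(-16\right) t{\left(-1 \right)} = - \left(1 \cdot 4 - 1\right) \left(-16\right) \left(-1\right)^{2} \left(4 - 1\right) = - \left(4 - 1\right) \left(-16\right) 1 \cdot 3 = - 3 \left(-16\right) 3 = - \left(-48\right) 3 = \left(-1\right) \left(-144\right) = 144$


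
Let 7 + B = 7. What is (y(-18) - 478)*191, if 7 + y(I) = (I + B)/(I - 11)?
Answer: -2682977/29 ≈ -92517.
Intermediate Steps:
B = 0 (B = -7 + 7 = 0)
y(I) = -7 + I/(-11 + I) (y(I) = -7 + (I + 0)/(I - 11) = -7 + I/(-11 + I))
(y(-18) - 478)*191 = ((77 - 6*(-18))/(-11 - 18) - 478)*191 = ((77 + 108)/(-29) - 478)*191 = (-1/29*185 - 478)*191 = (-185/29 - 478)*191 = -14047/29*191 = -2682977/29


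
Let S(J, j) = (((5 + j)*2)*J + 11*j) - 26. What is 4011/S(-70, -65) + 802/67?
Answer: 2137085/171051 ≈ 12.494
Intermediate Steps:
S(J, j) = -26 + 11*j + J*(10 + 2*j) (S(J, j) = ((10 + 2*j)*J + 11*j) - 26 = (J*(10 + 2*j) + 11*j) - 26 = (11*j + J*(10 + 2*j)) - 26 = -26 + 11*j + J*(10 + 2*j))
4011/S(-70, -65) + 802/67 = 4011/(-26 + 10*(-70) + 11*(-65) + 2*(-70)*(-65)) + 802/67 = 4011/(-26 - 700 - 715 + 9100) + 802*(1/67) = 4011/7659 + 802/67 = 4011*(1/7659) + 802/67 = 1337/2553 + 802/67 = 2137085/171051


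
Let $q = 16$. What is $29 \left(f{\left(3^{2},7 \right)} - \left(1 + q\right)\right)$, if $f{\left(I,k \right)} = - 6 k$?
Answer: $-1711$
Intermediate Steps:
$29 \left(f{\left(3^{2},7 \right)} - \left(1 + q\right)\right) = 29 \left(\left(-6\right) 7 - 17\right) = 29 \left(-42 - 17\right) = 29 \left(-59\right) = -1711$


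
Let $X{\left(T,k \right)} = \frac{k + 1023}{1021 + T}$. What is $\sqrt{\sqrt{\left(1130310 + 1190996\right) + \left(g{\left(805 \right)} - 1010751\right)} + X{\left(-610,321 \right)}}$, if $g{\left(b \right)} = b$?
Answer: $\frac{2 \sqrt{15344 + 37538 \sqrt{20490}}}{137} \approx 33.888$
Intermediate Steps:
$X{\left(T,k \right)} = \frac{1023 + k}{1021 + T}$
$\sqrt{\sqrt{\left(1130310 + 1190996\right) + \left(g{\left(805 \right)} - 1010751\right)} + X{\left(-610,321 \right)}} = \sqrt{\sqrt{\left(1130310 + 1190996\right) + \left(805 - 1010751\right)} + \frac{1023 + 321}{1021 - 610}} = \sqrt{\sqrt{2321306 + \left(805 - 1010751\right)} + \frac{1}{411} \cdot 1344} = \sqrt{\sqrt{2321306 - 1009946} + \frac{1}{411} \cdot 1344} = \sqrt{\sqrt{1311360} + \frac{448}{137}} = \sqrt{8 \sqrt{20490} + \frac{448}{137}} = \sqrt{\frac{448}{137} + 8 \sqrt{20490}}$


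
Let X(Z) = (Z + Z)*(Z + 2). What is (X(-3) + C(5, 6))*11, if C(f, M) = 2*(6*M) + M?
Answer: 924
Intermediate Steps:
C(f, M) = 13*M (C(f, M) = 12*M + M = 13*M)
X(Z) = 2*Z*(2 + Z) (X(Z) = (2*Z)*(2 + Z) = 2*Z*(2 + Z))
(X(-3) + C(5, 6))*11 = (2*(-3)*(2 - 3) + 13*6)*11 = (2*(-3)*(-1) + 78)*11 = (6 + 78)*11 = 84*11 = 924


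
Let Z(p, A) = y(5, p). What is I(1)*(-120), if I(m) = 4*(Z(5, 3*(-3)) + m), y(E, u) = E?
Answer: -2880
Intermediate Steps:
Z(p, A) = 5
I(m) = 20 + 4*m (I(m) = 4*(5 + m) = 20 + 4*m)
I(1)*(-120) = (20 + 4*1)*(-120) = (20 + 4)*(-120) = 24*(-120) = -2880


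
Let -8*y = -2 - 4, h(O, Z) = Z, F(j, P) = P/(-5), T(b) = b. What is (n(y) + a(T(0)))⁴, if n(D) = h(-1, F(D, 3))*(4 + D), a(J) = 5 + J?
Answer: 3418801/160000 ≈ 21.367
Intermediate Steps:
F(j, P) = -P/5 (F(j, P) = P*(-⅕) = -P/5)
y = ¾ (y = -(-2 - 4)/8 = -⅛*(-6) = ¾ ≈ 0.75000)
n(D) = -12/5 - 3*D/5 (n(D) = (-⅕*3)*(4 + D) = -3*(4 + D)/5 = -12/5 - 3*D/5)
(n(y) + a(T(0)))⁴ = ((-12/5 - ⅗*¾) + (5 + 0))⁴ = ((-12/5 - 9/20) + 5)⁴ = (-57/20 + 5)⁴ = (43/20)⁴ = 3418801/160000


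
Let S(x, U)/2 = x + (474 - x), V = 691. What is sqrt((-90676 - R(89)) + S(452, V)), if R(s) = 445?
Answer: I*sqrt(90173) ≈ 300.29*I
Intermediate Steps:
S(x, U) = 948 (S(x, U) = 2*(x + (474 - x)) = 2*474 = 948)
sqrt((-90676 - R(89)) + S(452, V)) = sqrt((-90676 - 1*445) + 948) = sqrt((-90676 - 445) + 948) = sqrt(-91121 + 948) = sqrt(-90173) = I*sqrt(90173)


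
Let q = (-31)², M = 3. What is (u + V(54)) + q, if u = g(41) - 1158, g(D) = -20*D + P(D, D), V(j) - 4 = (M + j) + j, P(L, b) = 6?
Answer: -896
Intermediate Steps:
V(j) = 7 + 2*j (V(j) = 4 + ((3 + j) + j) = 4 + (3 + 2*j) = 7 + 2*j)
q = 961
g(D) = 6 - 20*D (g(D) = -20*D + 6 = 6 - 20*D)
u = -1972 (u = (6 - 20*41) - 1158 = (6 - 820) - 1158 = -814 - 1158 = -1972)
(u + V(54)) + q = (-1972 + (7 + 2*54)) + 961 = (-1972 + (7 + 108)) + 961 = (-1972 + 115) + 961 = -1857 + 961 = -896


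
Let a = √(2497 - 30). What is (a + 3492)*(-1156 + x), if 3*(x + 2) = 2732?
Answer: -863688 - 742*√2467/3 ≈ -8.7597e+5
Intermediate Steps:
x = 2726/3 (x = -2 + (⅓)*2732 = -2 + 2732/3 = 2726/3 ≈ 908.67)
a = √2467 ≈ 49.669
(a + 3492)*(-1156 + x) = (√2467 + 3492)*(-1156 + 2726/3) = (3492 + √2467)*(-742/3) = -863688 - 742*√2467/3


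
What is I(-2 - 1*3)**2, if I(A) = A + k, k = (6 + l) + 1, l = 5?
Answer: 49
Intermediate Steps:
k = 12 (k = (6 + 5) + 1 = 11 + 1 = 12)
I(A) = 12 + A (I(A) = A + 12 = 12 + A)
I(-2 - 1*3)**2 = (12 + (-2 - 1*3))**2 = (12 + (-2 - 3))**2 = (12 - 5)**2 = 7**2 = 49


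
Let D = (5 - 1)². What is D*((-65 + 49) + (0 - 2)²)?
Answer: -192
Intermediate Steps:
D = 16 (D = 4² = 16)
D*((-65 + 49) + (0 - 2)²) = 16*((-65 + 49) + (0 - 2)²) = 16*(-16 + (-2)²) = 16*(-16 + 4) = 16*(-12) = -192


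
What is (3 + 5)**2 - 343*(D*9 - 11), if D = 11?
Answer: -30120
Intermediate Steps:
(3 + 5)**2 - 343*(D*9 - 11) = (3 + 5)**2 - 343*(11*9 - 11) = 8**2 - 343*(99 - 11) = 64 - 343*88 = 64 - 30184 = -30120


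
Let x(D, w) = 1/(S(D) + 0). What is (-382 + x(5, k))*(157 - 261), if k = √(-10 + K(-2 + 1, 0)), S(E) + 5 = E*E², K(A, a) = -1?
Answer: 595907/15 ≈ 39727.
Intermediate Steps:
S(E) = -5 + E³ (S(E) = -5 + E*E² = -5 + E³)
k = I*√11 (k = √(-10 - 1) = √(-11) = I*√11 ≈ 3.3166*I)
x(D, w) = 1/(-5 + D³) (x(D, w) = 1/((-5 + D³) + 0) = 1/(-5 + D³))
(-382 + x(5, k))*(157 - 261) = (-382 + 1/(-5 + 5³))*(157 - 261) = (-382 + 1/(-5 + 125))*(-104) = (-382 + 1/120)*(-104) = -45839/120*(-104) = 595907/15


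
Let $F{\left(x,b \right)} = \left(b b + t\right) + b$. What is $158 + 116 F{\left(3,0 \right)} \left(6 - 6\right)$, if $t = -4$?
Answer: $158$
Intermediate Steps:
$F{\left(x,b \right)} = -4 + b + b^{2}$ ($F{\left(x,b \right)} = \left(b b - 4\right) + b = \left(b^{2} - 4\right) + b = \left(-4 + b^{2}\right) + b = -4 + b + b^{2}$)
$158 + 116 F{\left(3,0 \right)} \left(6 - 6\right) = 158 + 116 \left(-4 + 0 + 0^{2}\right) \left(6 - 6\right) = 158 + 116 \left(-4 + 0 + 0\right) 0 = 158 + 116 \left(\left(-4\right) 0\right) = 158 + 116 \cdot 0 = 158 + 0 = 158$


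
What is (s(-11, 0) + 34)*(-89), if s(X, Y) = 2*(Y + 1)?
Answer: -3204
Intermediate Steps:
s(X, Y) = 2 + 2*Y (s(X, Y) = 2*(1 + Y) = 2 + 2*Y)
(s(-11, 0) + 34)*(-89) = ((2 + 2*0) + 34)*(-89) = ((2 + 0) + 34)*(-89) = (2 + 34)*(-89) = 36*(-89) = -3204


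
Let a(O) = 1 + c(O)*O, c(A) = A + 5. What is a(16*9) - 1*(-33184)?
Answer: 54641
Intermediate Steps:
c(A) = 5 + A
a(O) = 1 + O*(5 + O) (a(O) = 1 + (5 + O)*O = 1 + O*(5 + O))
a(16*9) - 1*(-33184) = (1 + (16*9)*(5 + 16*9)) - 1*(-33184) = (1 + 144*(5 + 144)) + 33184 = (1 + 144*149) + 33184 = (1 + 21456) + 33184 = 21457 + 33184 = 54641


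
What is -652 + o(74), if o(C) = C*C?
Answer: 4824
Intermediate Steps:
o(C) = C²
-652 + o(74) = -652 + 74² = -652 + 5476 = 4824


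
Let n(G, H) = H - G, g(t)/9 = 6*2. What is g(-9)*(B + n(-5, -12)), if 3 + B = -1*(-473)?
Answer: 50004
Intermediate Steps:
g(t) = 108 (g(t) = 9*(6*2) = 9*12 = 108)
B = 470 (B = -3 - 1*(-473) = -3 + 473 = 470)
g(-9)*(B + n(-5, -12)) = 108*(470 + (-12 - 1*(-5))) = 108*(470 + (-12 + 5)) = 108*(470 - 7) = 108*463 = 50004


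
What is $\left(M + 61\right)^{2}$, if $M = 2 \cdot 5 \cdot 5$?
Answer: $12321$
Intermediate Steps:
$M = 50$ ($M = 10 \cdot 5 = 50$)
$\left(M + 61\right)^{2} = \left(50 + 61\right)^{2} = 111^{2} = 12321$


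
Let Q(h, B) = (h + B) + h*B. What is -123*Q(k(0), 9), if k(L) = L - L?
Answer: -1107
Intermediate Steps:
k(L) = 0
Q(h, B) = B + h + B*h (Q(h, B) = (B + h) + B*h = B + h + B*h)
-123*Q(k(0), 9) = -123*(9 + 0 + 9*0) = -123*(9 + 0 + 0) = -123*9 = -1107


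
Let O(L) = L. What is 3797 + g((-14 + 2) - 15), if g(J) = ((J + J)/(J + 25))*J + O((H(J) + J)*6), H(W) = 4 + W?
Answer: 2768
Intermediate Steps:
g(J) = 24 + 12*J + 2*J**2/(25 + J) (g(J) = ((J + J)/(J + 25))*J + ((4 + J) + J)*6 = ((2*J)/(25 + J))*J + (4 + 2*J)*6 = (2*J/(25 + J))*J + (24 + 12*J) = 2*J**2/(25 + J) + (24 + 12*J) = 24 + 12*J + 2*J**2/(25 + J))
3797 + g((-14 + 2) - 15) = 3797 + 2*(300 + 7*((-14 + 2) - 15)**2 + 162*((-14 + 2) - 15))/(25 + ((-14 + 2) - 15)) = 3797 + 2*(300 + 7*(-12 - 15)**2 + 162*(-12 - 15))/(25 + (-12 - 15)) = 3797 + 2*(300 + 7*(-27)**2 + 162*(-27))/(25 - 27) = 3797 + 2*(300 + 7*729 - 4374)/(-2) = 3797 + 2*(-1/2)*(300 + 5103 - 4374) = 3797 + 2*(-1/2)*1029 = 3797 - 1029 = 2768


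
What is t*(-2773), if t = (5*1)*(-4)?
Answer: 55460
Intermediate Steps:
t = -20 (t = 5*(-4) = -20)
t*(-2773) = -20*(-2773) = 55460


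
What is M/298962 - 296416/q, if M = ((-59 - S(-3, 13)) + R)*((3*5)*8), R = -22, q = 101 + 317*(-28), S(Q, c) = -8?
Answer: 4918902844/145743975 ≈ 33.750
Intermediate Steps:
q = -8775 (q = 101 - 8876 = -8775)
M = -8760 (M = ((-59 - 1*(-8)) - 22)*((3*5)*8) = ((-59 + 8) - 22)*(15*8) = (-51 - 22)*120 = -73*120 = -8760)
M/298962 - 296416/q = -8760/298962 - 296416/(-8775) = -8760*1/298962 - 296416*(-1/8775) = -1460/49827 + 296416/8775 = 4918902844/145743975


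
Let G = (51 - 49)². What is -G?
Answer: -4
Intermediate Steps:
G = 4 (G = 2² = 4)
-G = -1*4 = -4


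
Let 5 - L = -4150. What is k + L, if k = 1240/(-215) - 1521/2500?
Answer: 445977097/107500 ≈ 4148.6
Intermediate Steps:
L = 4155 (L = 5 - 1*(-4150) = 5 + 4150 = 4155)
k = -685403/107500 (k = 1240*(-1/215) - 1521*1/2500 = -248/43 - 1521/2500 = -685403/107500 ≈ -6.3758)
k + L = -685403/107500 + 4155 = 445977097/107500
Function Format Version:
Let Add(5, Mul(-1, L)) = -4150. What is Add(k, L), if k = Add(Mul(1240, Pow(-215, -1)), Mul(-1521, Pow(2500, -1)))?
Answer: Rational(445977097, 107500) ≈ 4148.6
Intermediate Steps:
L = 4155 (L = Add(5, Mul(-1, -4150)) = Add(5, 4150) = 4155)
k = Rational(-685403, 107500) (k = Add(Mul(1240, Rational(-1, 215)), Mul(-1521, Rational(1, 2500))) = Add(Rational(-248, 43), Rational(-1521, 2500)) = Rational(-685403, 107500) ≈ -6.3758)
Add(k, L) = Add(Rational(-685403, 107500), 4155) = Rational(445977097, 107500)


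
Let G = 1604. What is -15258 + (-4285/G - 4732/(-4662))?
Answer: -8150670809/534132 ≈ -15260.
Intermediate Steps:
-15258 + (-4285/G - 4732/(-4662)) = -15258 + (-4285/1604 - 4732/(-4662)) = -15258 + (-4285*1/1604 - 4732*(-1/4662)) = -15258 + (-4285/1604 + 338/333) = -15258 - 884753/534132 = -8150670809/534132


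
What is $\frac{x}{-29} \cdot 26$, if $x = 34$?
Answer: $- \frac{884}{29} \approx -30.483$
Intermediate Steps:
$\frac{x}{-29} \cdot 26 = \frac{34}{-29} \cdot 26 = 34 \left(- \frac{1}{29}\right) 26 = \left(- \frac{34}{29}\right) 26 = - \frac{884}{29}$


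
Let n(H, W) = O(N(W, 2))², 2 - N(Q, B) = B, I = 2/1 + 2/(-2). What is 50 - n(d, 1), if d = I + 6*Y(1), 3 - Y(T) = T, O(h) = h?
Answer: 50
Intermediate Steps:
I = 1 (I = 2*1 + 2*(-½) = 2 - 1 = 1)
N(Q, B) = 2 - B
Y(T) = 3 - T
d = 13 (d = 1 + 6*(3 - 1*1) = 1 + 6*(3 - 1) = 1 + 6*2 = 1 + 12 = 13)
n(H, W) = 0 (n(H, W) = (2 - 1*2)² = (2 - 2)² = 0² = 0)
50 - n(d, 1) = 50 - 1*0 = 50 + 0 = 50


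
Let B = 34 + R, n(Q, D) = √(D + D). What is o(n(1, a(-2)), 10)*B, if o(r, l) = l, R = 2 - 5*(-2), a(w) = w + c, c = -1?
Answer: 460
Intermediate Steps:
a(w) = -1 + w (a(w) = w - 1 = -1 + w)
R = 12 (R = 2 + 10 = 12)
n(Q, D) = √2*√D (n(Q, D) = √(2*D) = √2*√D)
B = 46 (B = 34 + 12 = 46)
o(n(1, a(-2)), 10)*B = 10*46 = 460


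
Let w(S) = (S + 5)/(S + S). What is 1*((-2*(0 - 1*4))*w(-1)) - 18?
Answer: -34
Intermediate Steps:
w(S) = (5 + S)/(2*S) (w(S) = (5 + S)/((2*S)) = (5 + S)*(1/(2*S)) = (5 + S)/(2*S))
1*((-2*(0 - 1*4))*w(-1)) - 18 = 1*((-2*(0 - 1*4))*((½)*(5 - 1)/(-1))) - 18 = 1*((-2*(0 - 4))*((½)*(-1)*4)) - 18 = 1*(-2*(-4)*(-2)) - 18 = 1*(8*(-2)) - 18 = 1*(-16) - 18 = -16 - 18 = -34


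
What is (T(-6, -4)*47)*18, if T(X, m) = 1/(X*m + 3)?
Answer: 94/3 ≈ 31.333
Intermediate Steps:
T(X, m) = 1/(3 + X*m)
(T(-6, -4)*47)*18 = (47/(3 - 6*(-4)))*18 = (47/(3 + 24))*18 = (47/27)*18 = 94/3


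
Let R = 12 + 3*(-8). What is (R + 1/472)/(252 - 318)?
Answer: 5663/31152 ≈ 0.18179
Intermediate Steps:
R = -12 (R = 12 - 24 = -12)
(R + 1/472)/(252 - 318) = (-12 + 1/472)/(252 - 318) = (-12 + 1/472)/(-66) = -5663/472*(-1/66) = 5663/31152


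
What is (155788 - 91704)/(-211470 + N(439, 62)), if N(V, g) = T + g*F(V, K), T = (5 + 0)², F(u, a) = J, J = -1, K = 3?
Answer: -64084/211507 ≈ -0.30299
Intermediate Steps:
F(u, a) = -1
T = 25 (T = 5² = 25)
N(V, g) = 25 - g (N(V, g) = 25 + g*(-1) = 25 - g)
(155788 - 91704)/(-211470 + N(439, 62)) = (155788 - 91704)/(-211470 + (25 - 1*62)) = 64084/(-211470 + (25 - 62)) = 64084/(-211470 - 37) = 64084/(-211507) = 64084*(-1/211507) = -64084/211507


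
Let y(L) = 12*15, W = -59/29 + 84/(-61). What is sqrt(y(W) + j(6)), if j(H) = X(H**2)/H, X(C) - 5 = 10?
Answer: sqrt(730)/2 ≈ 13.509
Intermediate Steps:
X(C) = 15 (X(C) = 5 + 10 = 15)
W = -6035/1769 (W = -59*1/29 + 84*(-1/61) = -59/29 - 84/61 = -6035/1769 ≈ -3.4115)
j(H) = 15/H
y(L) = 180
sqrt(y(W) + j(6)) = sqrt(180 + 15/6) = sqrt(180 + 15*(1/6)) = sqrt(180 + 5/2) = sqrt(365/2) = sqrt(730)/2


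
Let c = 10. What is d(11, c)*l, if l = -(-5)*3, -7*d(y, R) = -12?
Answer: 180/7 ≈ 25.714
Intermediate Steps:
d(y, R) = 12/7 (d(y, R) = -1/7*(-12) = 12/7)
l = 15 (l = -1*(-15) = 15)
d(11, c)*l = (12/7)*15 = 180/7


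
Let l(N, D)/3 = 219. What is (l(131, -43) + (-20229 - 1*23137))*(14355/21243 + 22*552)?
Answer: -3672822340341/7081 ≈ -5.1869e+8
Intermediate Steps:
l(N, D) = 657 (l(N, D) = 3*219 = 657)
(l(131, -43) + (-20229 - 1*23137))*(14355/21243 + 22*552) = (657 + (-20229 - 1*23137))*(14355/21243 + 22*552) = (657 + (-20229 - 23137))*(14355*(1/21243) + 12144) = (657 - 43366)*(4785/7081 + 12144) = -42709*85996449/7081 = -3672822340341/7081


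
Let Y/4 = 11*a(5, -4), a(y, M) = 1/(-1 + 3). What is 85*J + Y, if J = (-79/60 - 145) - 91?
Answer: -241799/12 ≈ -20150.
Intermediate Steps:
a(y, M) = ½ (a(y, M) = 1/2 = ½)
Y = 22 (Y = 4*(11*(½)) = 4*(11/2) = 22)
J = -14239/60 (J = (-79*1/60 - 145) - 91 = (-79/60 - 145) - 91 = -8779/60 - 91 = -14239/60 ≈ -237.32)
85*J + Y = 85*(-14239/60) + 22 = -242063/12 + 22 = -241799/12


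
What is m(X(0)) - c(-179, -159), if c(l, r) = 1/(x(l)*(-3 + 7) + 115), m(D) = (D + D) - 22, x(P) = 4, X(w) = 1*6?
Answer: -1311/131 ≈ -10.008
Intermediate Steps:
X(w) = 6
m(D) = -22 + 2*D (m(D) = 2*D - 22 = -22 + 2*D)
c(l, r) = 1/131 (c(l, r) = 1/(4*(-3 + 7) + 115) = 1/(4*4 + 115) = 1/(16 + 115) = 1/131)
m(X(0)) - c(-179, -159) = (-22 + 2*6) - 1*1/131 = (-22 + 12) - 1/131 = -10 - 1/131 = -1311/131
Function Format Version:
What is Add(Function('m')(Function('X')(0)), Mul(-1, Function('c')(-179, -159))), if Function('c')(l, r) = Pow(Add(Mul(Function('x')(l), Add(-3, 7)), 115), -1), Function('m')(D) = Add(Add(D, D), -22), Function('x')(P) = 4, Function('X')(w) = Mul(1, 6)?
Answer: Rational(-1311, 131) ≈ -10.008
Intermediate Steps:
Function('X')(w) = 6
Function('m')(D) = Add(-22, Mul(2, D)) (Function('m')(D) = Add(Mul(2, D), -22) = Add(-22, Mul(2, D)))
Function('c')(l, r) = Rational(1, 131) (Function('c')(l, r) = Pow(Add(Mul(4, Add(-3, 7)), 115), -1) = Pow(Add(Mul(4, 4), 115), -1) = Pow(Add(16, 115), -1) = Pow(131, -1) = Rational(1, 131))
Add(Function('m')(Function('X')(0)), Mul(-1, Function('c')(-179, -159))) = Add(Add(-22, Mul(2, 6)), Mul(-1, Rational(1, 131))) = Add(Add(-22, 12), Rational(-1, 131)) = Add(-10, Rational(-1, 131)) = Rational(-1311, 131)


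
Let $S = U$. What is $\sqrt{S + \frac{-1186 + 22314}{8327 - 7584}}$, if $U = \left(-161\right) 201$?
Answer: $\frac{i \sqrt{17849159585}}{743} \approx 179.81 i$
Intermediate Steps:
$U = -32361$
$S = -32361$
$\sqrt{S + \frac{-1186 + 22314}{8327 - 7584}} = \sqrt{-32361 + \frac{-1186 + 22314}{8327 - 7584}} = \sqrt{-32361 + \frac{21128}{743}} = \sqrt{- \frac{24023095}{743}} = \frac{i \sqrt{17849159585}}{743}$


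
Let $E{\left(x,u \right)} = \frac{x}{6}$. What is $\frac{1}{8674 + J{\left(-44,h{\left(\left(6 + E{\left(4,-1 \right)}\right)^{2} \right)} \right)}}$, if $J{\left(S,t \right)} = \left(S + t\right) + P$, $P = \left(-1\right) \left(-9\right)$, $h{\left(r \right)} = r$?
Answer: $\frac{9}{78151} \approx 0.00011516$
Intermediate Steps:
$E{\left(x,u \right)} = \frac{x}{6}$ ($E{\left(x,u \right)} = x \frac{1}{6} = \frac{x}{6}$)
$P = 9$
$J{\left(S,t \right)} = 9 + S + t$ ($J{\left(S,t \right)} = \left(S + t\right) + 9 = 9 + S + t$)
$\frac{1}{8674 + J{\left(-44,h{\left(\left(6 + E{\left(4,-1 \right)}\right)^{2} \right)} \right)}} = \frac{1}{8674 + \left(9 - 44 + \left(6 + \frac{1}{6} \cdot 4\right)^{2}\right)} = \frac{1}{8674 + \left(9 - 44 + \left(6 + \frac{2}{3}\right)^{2}\right)} = \frac{1}{8674 + \left(9 - 44 + \left(\frac{20}{3}\right)^{2}\right)} = \frac{1}{8674 + \left(9 - 44 + \frac{400}{9}\right)} = \frac{1}{8674 + \frac{85}{9}} = \frac{1}{\frac{78151}{9}} = \frac{9}{78151}$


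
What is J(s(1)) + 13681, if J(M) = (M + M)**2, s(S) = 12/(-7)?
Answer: 670945/49 ≈ 13693.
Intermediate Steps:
s(S) = -12/7 (s(S) = 12*(-1/7) = -12/7)
J(M) = 4*M**2 (J(M) = (2*M)**2 = 4*M**2)
J(s(1)) + 13681 = 4*(-12/7)**2 + 13681 = 4*(144/49) + 13681 = 576/49 + 13681 = 670945/49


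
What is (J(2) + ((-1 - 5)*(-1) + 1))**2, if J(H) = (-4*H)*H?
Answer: 81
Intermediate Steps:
J(H) = -4*H**2
(J(2) + ((-1 - 5)*(-1) + 1))**2 = (-4*2**2 + ((-1 - 5)*(-1) + 1))**2 = (-4*4 + (-6*(-1) + 1))**2 = (-16 + (6 + 1))**2 = (-16 + 7)**2 = (-9)**2 = 81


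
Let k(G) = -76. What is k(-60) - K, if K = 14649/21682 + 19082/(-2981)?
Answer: -4542119937/64634042 ≈ -70.274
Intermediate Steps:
K = -370067255/64634042 (K = 14649*(1/21682) + 19082*(-1/2981) = 14649/21682 - 19082/2981 = -370067255/64634042 ≈ -5.7256)
k(-60) - K = -76 - 1*(-370067255/64634042) = -76 + 370067255/64634042 = -4542119937/64634042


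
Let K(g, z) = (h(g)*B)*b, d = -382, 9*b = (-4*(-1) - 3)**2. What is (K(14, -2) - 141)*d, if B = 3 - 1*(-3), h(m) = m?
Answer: 150890/3 ≈ 50297.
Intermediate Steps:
B = 6 (B = 3 + 3 = 6)
b = 1/9 (b = (-4*(-1) - 3)**2/9 = (4 - 3)**2/9 = (1/9)*1**2 = (1/9)*1 = 1/9 ≈ 0.11111)
K(g, z) = 2*g/3 (K(g, z) = (g*6)*(1/9) = (6*g)*(1/9) = 2*g/3)
(K(14, -2) - 141)*d = ((2/3)*14 - 141)*(-382) = (28/3 - 141)*(-382) = -395/3*(-382) = 150890/3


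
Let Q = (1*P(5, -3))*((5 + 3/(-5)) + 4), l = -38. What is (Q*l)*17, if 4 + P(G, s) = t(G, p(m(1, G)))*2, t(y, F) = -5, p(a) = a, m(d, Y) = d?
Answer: 379848/5 ≈ 75970.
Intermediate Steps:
P(G, s) = -14 (P(G, s) = -4 - 5*2 = -4 - 10 = -14)
Q = -588/5 (Q = (1*(-14))*((5 + 3/(-5)) + 4) = -14*((5 + 3*(-⅕)) + 4) = -14*((5 - ⅗) + 4) = -14*(22/5 + 4) = -14*42/5 = -588/5 ≈ -117.60)
(Q*l)*17 = -588/5*(-38)*17 = (22344/5)*17 = 379848/5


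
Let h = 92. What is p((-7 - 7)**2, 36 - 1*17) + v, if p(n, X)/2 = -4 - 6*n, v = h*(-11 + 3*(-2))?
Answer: -3924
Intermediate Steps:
v = -1564 (v = 92*(-11 + 3*(-2)) = 92*(-11 - 6) = 92*(-17) = -1564)
p(n, X) = -8 - 12*n (p(n, X) = 2*(-4 - 6*n) = -8 - 12*n)
p((-7 - 7)**2, 36 - 1*17) + v = (-8 - 12*(-7 - 7)**2) - 1564 = (-8 - 12*(-14)**2) - 1564 = (-8 - 12*196) - 1564 = (-8 - 2352) - 1564 = -2360 - 1564 = -3924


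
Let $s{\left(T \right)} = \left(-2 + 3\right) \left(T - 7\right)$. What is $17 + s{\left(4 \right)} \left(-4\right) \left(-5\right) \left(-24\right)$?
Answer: $1457$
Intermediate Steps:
$s{\left(T \right)} = -7 + T$ ($s{\left(T \right)} = 1 \left(T - 7\right) = 1 \left(-7 + T\right) = -7 + T$)
$17 + s{\left(4 \right)} \left(-4\right) \left(-5\right) \left(-24\right) = 17 + \left(-7 + 4\right) \left(-4\right) \left(-5\right) \left(-24\right) = 17 + \left(-3\right) \left(-4\right) \left(-5\right) \left(-24\right) = 17 + 12 \left(-5\right) \left(-24\right) = 17 - -1440 = 17 + 1440 = 1457$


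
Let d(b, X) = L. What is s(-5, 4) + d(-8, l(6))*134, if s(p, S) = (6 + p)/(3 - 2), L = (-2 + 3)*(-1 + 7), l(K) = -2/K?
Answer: 805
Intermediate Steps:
L = 6 (L = 1*6 = 6)
s(p, S) = 6 + p (s(p, S) = (6 + p)/1 = (6 + p)*1 = 6 + p)
d(b, X) = 6
s(-5, 4) + d(-8, l(6))*134 = (6 - 5) + 6*134 = 1 + 804 = 805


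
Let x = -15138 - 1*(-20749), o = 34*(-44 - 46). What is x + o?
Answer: 2551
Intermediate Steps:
o = -3060 (o = 34*(-90) = -3060)
x = 5611 (x = -15138 + 20749 = 5611)
x + o = 5611 - 3060 = 2551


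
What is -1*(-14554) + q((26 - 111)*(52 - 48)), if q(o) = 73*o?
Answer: -10266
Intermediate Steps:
-1*(-14554) + q((26 - 111)*(52 - 48)) = -1*(-14554) + 73*((26 - 111)*(52 - 48)) = 14554 + 73*(-85*4) = 14554 + 73*(-340) = 14554 - 24820 = -10266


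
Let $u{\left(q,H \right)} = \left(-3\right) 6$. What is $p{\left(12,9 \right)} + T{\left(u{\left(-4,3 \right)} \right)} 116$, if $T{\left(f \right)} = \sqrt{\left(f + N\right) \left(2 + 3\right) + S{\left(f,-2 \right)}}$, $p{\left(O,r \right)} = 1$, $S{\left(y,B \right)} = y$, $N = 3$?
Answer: $1 + 116 i \sqrt{93} \approx 1.0 + 1118.7 i$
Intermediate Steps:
$u{\left(q,H \right)} = -18$
$T{\left(f \right)} = \sqrt{15 + 6 f}$ ($T{\left(f \right)} = \sqrt{\left(f + 3\right) \left(2 + 3\right) + f} = \sqrt{\left(3 + f\right) 5 + f} = \sqrt{\left(15 + 5 f\right) + f} = \sqrt{15 + 6 f}$)
$p{\left(12,9 \right)} + T{\left(u{\left(-4,3 \right)} \right)} 116 = 1 + \sqrt{15 + 6 \left(-18\right)} 116 = 1 + \sqrt{15 - 108} \cdot 116 = 1 + \sqrt{-93} \cdot 116 = 1 + i \sqrt{93} \cdot 116 = 1 + 116 i \sqrt{93}$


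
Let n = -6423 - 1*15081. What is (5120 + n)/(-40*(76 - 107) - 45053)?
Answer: 16384/43813 ≈ 0.37395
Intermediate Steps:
n = -21504 (n = -6423 - 15081 = -21504)
(5120 + n)/(-40*(76 - 107) - 45053) = (5120 - 21504)/(-40*(76 - 107) - 45053) = -16384/(-40*(-31) - 45053) = -16384/(1240 - 45053) = -16384/(-43813) = -16384*(-1/43813) = 16384/43813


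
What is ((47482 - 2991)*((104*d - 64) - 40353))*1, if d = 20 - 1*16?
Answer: -1779684491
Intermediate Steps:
d = 4 (d = 20 - 16 = 4)
((47482 - 2991)*((104*d - 64) - 40353))*1 = ((47482 - 2991)*((104*4 - 64) - 40353))*1 = (44491*((416 - 64) - 40353))*1 = (44491*(352 - 40353))*1 = (44491*(-40001))*1 = -1779684491*1 = -1779684491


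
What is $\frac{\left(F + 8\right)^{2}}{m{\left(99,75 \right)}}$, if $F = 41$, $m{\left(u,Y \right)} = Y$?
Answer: $\frac{2401}{75} \approx 32.013$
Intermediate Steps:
$\frac{\left(F + 8\right)^{2}}{m{\left(99,75 \right)}} = \frac{\left(41 + 8\right)^{2}}{75} = 49^{2} \cdot \frac{1}{75} = 2401 \cdot \frac{1}{75} = \frac{2401}{75}$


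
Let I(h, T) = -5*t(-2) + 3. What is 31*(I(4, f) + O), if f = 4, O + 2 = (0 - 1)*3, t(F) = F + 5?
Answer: -527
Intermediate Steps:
t(F) = 5 + F
O = -5 (O = -2 + (0 - 1)*3 = -2 - 1*3 = -2 - 3 = -5)
I(h, T) = -12 (I(h, T) = -5*(5 - 2) + 3 = -5*3 + 3 = -15 + 3 = -12)
31*(I(4, f) + O) = 31*(-12 - 5) = 31*(-17) = -527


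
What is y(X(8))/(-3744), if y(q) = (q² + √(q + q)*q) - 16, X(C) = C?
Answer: -5/234 ≈ -0.021368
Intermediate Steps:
y(q) = -16 + q² + √2*q^(3/2) (y(q) = (q² + √(2*q)*q) - 16 = (q² + (√2*√q)*q) - 16 = (q² + √2*q^(3/2)) - 16 = -16 + q² + √2*q^(3/2))
y(X(8))/(-3744) = (-16 + 8² + √2*8^(3/2))/(-3744) = (-16 + 64 + √2*(16*√2))*(-1/3744) = (-16 + 64 + 32)*(-1/3744) = 80*(-1/3744) = -5/234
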